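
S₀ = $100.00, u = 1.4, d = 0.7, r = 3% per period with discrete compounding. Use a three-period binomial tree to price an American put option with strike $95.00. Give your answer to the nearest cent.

Risk-neutral probability p = (1 + 0.03 − 0.7)/(1.4 − 0.7) = 0.3300/0.7000 = 0.4714
Terminal stock prices: S_uuu = 274.4, S_uud = 137.2, S_udd = 68.6, S_ddd = 34.3
Terminal payoffs (K − S): max(-179.4, 0) = 0, max(-42.2, 0) = 0, max(26.4, 0) = 26.4, max(60.7, 0) = 60.7
Node uu (S = 196): continuation = 1/1.03·[0.4714·0.0000 + 0.5286·0.0000] = 0.0000; exercise value = 0.0000 ≤ continuation, so V_uu = 0.0000
Node ud (S = 98): continuation = 1/1.03·[0.4714·0.0000 + 0.5286·26.4000] = 13.5479; exercise value = 0.0000 ≤ continuation, so V_ud = 13.5479
Node dd (S = 49): continuation = 1/1.03·[0.4714·26.4000 + 0.5286·60.7000] = 43.2330; exercise value = 46.0000 > continuation, so V_dd = 46.0000 (exercise)
Node u (S = 140): continuation = 1/1.03·[0.4714·0.0000 + 0.5286·13.5479] = 6.9524; exercise value = 0.0000 ≤ continuation, so V_u = 6.9524
Node d (S = 70): continuation = 1/1.03·[0.4714·13.5479 + 0.5286·46.0000] = 29.8069; exercise value = 25.0000 ≤ continuation, so V_d = 29.8069
Node 0 (S = 100): continuation = 1/1.03·[0.4714·6.9524 + 0.5286·29.8069] = 18.4783; exercise value = 0.0000 ≤ continuation, so V_0 = 18.4783

$18.48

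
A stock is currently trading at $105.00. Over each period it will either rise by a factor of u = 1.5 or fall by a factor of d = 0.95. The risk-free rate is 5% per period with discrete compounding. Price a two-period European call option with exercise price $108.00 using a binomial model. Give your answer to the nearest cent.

$15.08

Risk-neutral probability p = (1 + 0.05 − 0.95)/(1.5 − 0.95) = 0.1000/0.5500 = 0.1818
Terminal stock prices: S_uu = 236.2, S_ud = 149.6, S_dd = 94.76
Terminal payoffs (S − K): max(128.2, 0) = 128.2, max(41.62, 0) = 41.62, max(-13.24, 0) = 0
Node u (S = 157.5): V_u = 1/1.05·[0.1818·128.2500 + 0.8182·41.6250] = 54.6429
Node d (S = 99.75): V_d = 1/1.05·[0.1818·41.6250 + 0.8182·0.0000] = 7.2078
Node 0 (S = 105): V_0 = 1/1.05·[0.1818·54.6429 + 0.8182·7.2078] = 15.0784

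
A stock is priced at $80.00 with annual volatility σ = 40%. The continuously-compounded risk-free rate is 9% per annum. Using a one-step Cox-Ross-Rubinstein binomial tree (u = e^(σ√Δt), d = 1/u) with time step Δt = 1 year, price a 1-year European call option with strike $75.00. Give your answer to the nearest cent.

$20.91

CRR parameters: u = e^(σ√Δt) = e^(0.4·√1) = 1.4918, d = 1/u = 0.6703
Per-period rate: rΔt = 0.09·1 = 0.09, so R = e^0.09 = 1.0942
Risk-neutral probability p = (e^0.09 − 0.6703)/(1.4918 − 0.6703) = 0.4239/0.8215 = 0.5159
Terminal stock prices: S_u = 119.3, S_d = 53.63
Terminal payoffs (S − K): max(44.35, 0) = 44.35, max(-21.37, 0) = 0
Node 0 (S = 80): V_0 = e^(−0.09)·[0.5159·44.3460 + 0.4841·0.0000] = 20.9110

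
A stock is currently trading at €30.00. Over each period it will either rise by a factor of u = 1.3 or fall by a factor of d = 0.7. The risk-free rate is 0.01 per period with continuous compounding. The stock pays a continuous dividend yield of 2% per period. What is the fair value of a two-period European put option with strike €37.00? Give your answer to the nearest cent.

€10.58

Per-period risk-free factor R = e^0.01 = 1.0101; dividend-adjusted growth = e^(0.01−0.02) = 0.9900.
Risk-neutral probability p = (0.9900 − 0.7)/(1.3 − 0.7) = 0.2900/0.6000 = 0.4834
Terminal stock prices: S_uu = 50.7, S_ud = 27.3, S_dd = 14.7
Terminal payoffs (K − S): max(-13.7, 0) = 0, max(9.7, 0) = 9.7, max(22.3, 0) = 22.3
Node u (S = 39): V_u = e^(−0.01)·[0.4834·0.0000 + 0.5166·9.7000] = 4.9610
Node d (S = 21): V_d = e^(−0.01)·[0.4834·9.7000 + 0.5166·22.3000] = 16.0477
Node 0 (S = 30): V_0 = e^(−0.01)·[0.4834·4.9610 + 0.5166·16.0477] = 10.5818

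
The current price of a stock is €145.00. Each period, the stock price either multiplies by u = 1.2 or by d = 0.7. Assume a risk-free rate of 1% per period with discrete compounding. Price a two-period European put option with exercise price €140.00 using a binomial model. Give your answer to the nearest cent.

Risk-neutral probability p = (1 + 0.01 − 0.7)/(1.2 − 0.7) = 0.3100/0.5000 = 0.6200
Terminal stock prices: S_uu = 208.8, S_ud = 121.8, S_dd = 71.05
Terminal payoffs (K − S): max(-68.8, 0) = 0, max(18.2, 0) = 18.2, max(68.95, 0) = 68.95
Node u (S = 174): V_u = 1/1.01·[0.6200·0.0000 + 0.3800·18.2000] = 6.8475
Node d (S = 101.5): V_d = 1/1.01·[0.6200·18.2000 + 0.3800·68.9500] = 37.1139
Node 0 (S = 145): V_0 = 1/1.01·[0.6200·6.8475 + 0.3800·37.1139] = 18.1671

€18.17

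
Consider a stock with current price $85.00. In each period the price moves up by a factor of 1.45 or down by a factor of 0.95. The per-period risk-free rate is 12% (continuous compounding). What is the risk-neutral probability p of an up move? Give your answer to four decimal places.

p = 0.3550

Risk-neutral probability p = (e^0.12 − 0.95)/(1.45 − 0.95) = 0.1775/0.5000 = 0.3550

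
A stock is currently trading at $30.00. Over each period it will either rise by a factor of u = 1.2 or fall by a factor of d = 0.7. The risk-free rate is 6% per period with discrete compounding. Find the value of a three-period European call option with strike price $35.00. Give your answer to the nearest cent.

$5.28

Risk-neutral probability p = (1 + 0.06 − 0.7)/(1.2 − 0.7) = 0.3600/0.5000 = 0.7200
Terminal stock prices: S_uuu = 51.84, S_uud = 30.24, S_udd = 17.64, S_ddd = 10.29
Terminal payoffs (S − K): max(16.84, 0) = 16.84, max(-4.76, 0) = 0, max(-17.36, 0) = 0, max(-24.71, 0) = 0
Node uu (S = 43.2): V_uu = 1/1.06·[0.7200·16.8400 + 0.2800·0.0000] = 11.4385
Node ud (S = 25.2): V_ud = 1/1.06·[0.7200·0.0000 + 0.2800·0.0000] = 0.0000
Node dd (S = 14.7): V_dd = 1/1.06·[0.7200·0.0000 + 0.2800·0.0000] = 0.0000
Node u (S = 36): V_u = 1/1.06·[0.7200·11.4385 + 0.2800·0.0000] = 7.7695
Node d (S = 21): V_d = 1/1.06·[0.7200·0.0000 + 0.2800·0.0000] = 0.0000
Node 0 (S = 30): V_0 = 1/1.06·[0.7200·7.7695 + 0.2800·0.0000] = 5.2774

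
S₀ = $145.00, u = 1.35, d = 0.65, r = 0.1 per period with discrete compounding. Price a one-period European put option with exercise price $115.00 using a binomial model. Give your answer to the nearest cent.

$6.74

Risk-neutral probability p = (1 + 0.1 − 0.65)/(1.35 − 0.65) = 0.4500/0.7000 = 0.6429
Terminal stock prices: S_u = 195.8, S_d = 94.25
Terminal payoffs (K − S): max(-80.75, 0) = 0, max(20.75, 0) = 20.75
Node 0 (S = 145): V_0 = 1/1.1·[0.6429·0.0000 + 0.3571·20.7500] = 6.7370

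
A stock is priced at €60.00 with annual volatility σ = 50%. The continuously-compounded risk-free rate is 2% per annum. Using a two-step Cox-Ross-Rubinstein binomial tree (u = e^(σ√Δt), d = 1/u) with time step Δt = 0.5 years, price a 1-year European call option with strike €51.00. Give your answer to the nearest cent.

CRR parameters: u = e^(σ√Δt) = e^(0.5·√0.5) = 1.4241, d = 1/u = 0.7022
Per-period rate: rΔt = 0.02·0.5 = 0.01, so R = e^0.01 = 1.0101
Risk-neutral probability p = (e^0.01 − 0.7022)/(1.4241 − 0.7022) = 0.3079/0.7219 = 0.4264
Terminal stock prices: S_uu = 121.7, S_ud = 60, S_dd = 29.58
Terminal payoffs (S − K): max(70.69, 0) = 70.69, max(9, 0) = 9, max(-21.42, 0) = 0
Node u (S = 85.45): V_u = e^(−0.01)·[0.4264·70.6869 + 0.5736·9.0000] = 34.9546
Node d (S = 42.13): V_d = e^(−0.01)·[0.4264·9.0000 + 0.5736·0.0000] = 3.7998
Node 0 (S = 60): V_0 = e^(−0.01)·[0.4264·34.9546 + 0.5736·3.7998] = 16.9155

€16.92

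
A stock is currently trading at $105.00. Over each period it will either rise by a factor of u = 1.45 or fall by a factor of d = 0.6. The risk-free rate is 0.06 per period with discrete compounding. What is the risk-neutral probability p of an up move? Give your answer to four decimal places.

Risk-neutral probability p = (1 + 0.06 − 0.6)/(1.45 − 0.6) = 0.4600/0.8500 = 0.5412

p = 0.5412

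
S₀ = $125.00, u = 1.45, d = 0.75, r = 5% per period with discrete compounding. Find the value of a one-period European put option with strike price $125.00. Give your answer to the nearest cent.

Risk-neutral probability p = (1 + 0.05 − 0.75)/(1.45 − 0.75) = 0.3000/0.7000 = 0.4286
Terminal stock prices: S_u = 181.2, S_d = 93.75
Terminal payoffs (K − S): max(-56.25, 0) = 0, max(31.25, 0) = 31.25
Node 0 (S = 125): V_0 = 1/1.05·[0.4286·0.0000 + 0.5714·31.2500] = 17.0068

$17.01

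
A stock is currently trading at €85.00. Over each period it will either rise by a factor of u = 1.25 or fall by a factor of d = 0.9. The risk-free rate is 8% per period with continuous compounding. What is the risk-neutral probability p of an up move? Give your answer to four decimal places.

p = 0.5237

Risk-neutral probability p = (e^0.08 − 0.9)/(1.25 − 0.9) = 0.1833/0.3500 = 0.5237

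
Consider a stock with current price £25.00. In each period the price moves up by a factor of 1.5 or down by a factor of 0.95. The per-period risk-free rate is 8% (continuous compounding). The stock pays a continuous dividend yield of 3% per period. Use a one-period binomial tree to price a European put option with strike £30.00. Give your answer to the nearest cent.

£4.71

Per-period risk-free factor R = e^0.08 = 1.0833; dividend-adjusted growth = e^(0.08−0.03) = 1.0513.
Risk-neutral probability p = (1.0513 − 0.95)/(1.5 − 0.95) = 0.1013/0.5500 = 0.1841
Terminal stock prices: S_u = 37.5, S_d = 23.75
Terminal payoffs (K − S): max(-7.5, 0) = 0, max(6.25, 0) = 6.25
Node 0 (S = 25): V_0 = e^(−0.08)·[0.1841·0.0000 + 0.8159·6.2500] = 4.7071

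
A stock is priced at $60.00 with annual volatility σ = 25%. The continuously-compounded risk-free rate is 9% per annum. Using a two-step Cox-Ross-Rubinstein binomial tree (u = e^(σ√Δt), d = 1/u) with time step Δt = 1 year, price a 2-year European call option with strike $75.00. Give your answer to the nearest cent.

$7.79

CRR parameters: u = e^(σ√Δt) = e^(0.25·√1) = 1.2840, d = 1/u = 0.7788
Per-period rate: rΔt = 0.09·1 = 0.09, so R = e^0.09 = 1.0942
Risk-neutral probability p = (e^0.09 − 0.7788)/(1.2840 − 0.7788) = 0.3154/0.5052 = 0.6242
Terminal stock prices: S_uu = 98.92, S_ud = 60, S_dd = 36.39
Terminal payoffs (S − K): max(23.92, 0) = 23.92, max(-15, 0) = 0, max(-38.61, 0) = 0
Node u (S = 77.04): V_u = e^(−0.09)·[0.6242·23.9233 + 0.3758·0.0000] = 13.6482
Node d (S = 46.73): V_d = e^(−0.09)·[0.6242·0.0000 + 0.3758·0.0000] = 0.0000
Node 0 (S = 60): V_0 = e^(−0.09)·[0.6242·13.6482 + 0.3758·0.0000] = 7.7863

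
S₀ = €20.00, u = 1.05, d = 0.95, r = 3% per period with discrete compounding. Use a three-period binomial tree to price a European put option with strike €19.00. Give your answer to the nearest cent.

€0.02

Risk-neutral probability p = (1 + 0.03 − 0.95)/(1.05 − 0.95) = 0.0800/0.1000 = 0.8000
Terminal stock prices: S_uuu = 23.15, S_uud = 20.95, S_udd = 18.95, S_ddd = 17.15
Terminal payoffs (K − S): max(-4.153, 0) = 0, max(-1.947, 0) = 0, max(0.0475, 0) = 0.0475, max(1.853, 0) = 1.853
Node uu (S = 22.05): V_uu = 1/1.03·[0.8000·0.0000 + 0.2000·0.0000] = 0.0000
Node ud (S = 19.95): V_ud = 1/1.03·[0.8000·0.0000 + 0.2000·0.0475] = 0.0092
Node dd (S = 18.05): V_dd = 1/1.03·[0.8000·0.0475 + 0.2000·1.8525] = 0.3966
Node u (S = 21): V_u = 1/1.03·[0.8000·0.0000 + 0.2000·0.0092] = 0.0018
Node d (S = 19): V_d = 1/1.03·[0.8000·0.0092 + 0.2000·0.3966] = 0.0842
Node 0 (S = 20): V_0 = 1/1.03·[0.8000·0.0018 + 0.2000·0.0842] = 0.0177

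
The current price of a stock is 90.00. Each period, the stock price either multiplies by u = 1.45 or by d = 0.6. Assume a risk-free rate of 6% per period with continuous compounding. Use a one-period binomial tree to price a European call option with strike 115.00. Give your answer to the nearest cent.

Risk-neutral probability p = (e^0.06 − 0.6)/(1.45 − 0.6) = 0.4618/0.8500 = 0.5433
Terminal stock prices: S_u = 130.5, S_d = 54
Terminal payoffs (S − K): max(15.5, 0) = 15.5, max(-61, 0) = 0
Node 0 (S = 90): V_0 = e^(−0.06)·[0.5433·15.5000 + 0.4567·0.0000] = 7.9313

7.93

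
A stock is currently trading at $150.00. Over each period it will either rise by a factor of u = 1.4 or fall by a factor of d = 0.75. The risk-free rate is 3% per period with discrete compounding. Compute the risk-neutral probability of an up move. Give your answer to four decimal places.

Risk-neutral probability p = (1 + 0.03 − 0.75)/(1.4 − 0.75) = 0.2800/0.6500 = 0.4308

p = 0.4308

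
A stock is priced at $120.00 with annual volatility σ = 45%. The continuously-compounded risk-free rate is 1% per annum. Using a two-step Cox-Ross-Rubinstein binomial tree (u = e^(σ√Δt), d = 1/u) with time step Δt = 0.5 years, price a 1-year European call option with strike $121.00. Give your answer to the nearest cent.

$19.26

CRR parameters: u = e^(σ√Δt) = e^(0.45·√0.5) = 1.3746, d = 1/u = 0.7275
Per-period rate: rΔt = 0.01·0.5 = 0.005, so R = e^0.005 = 1.0050
Risk-neutral probability p = (e^0.005 − 0.7275)/(1.3746 − 0.7275) = 0.2776/0.6472 = 0.4289
Terminal stock prices: S_uu = 226.8, S_ud = 120, S_dd = 63.5
Terminal payoffs (S − K): max(105.8, 0) = 105.8, max(-1, 0) = 0, max(-57.5, 0) = 0
Node u (S = 165): V_u = e^(−0.005)·[0.4289·105.7590 + 0.5711·0.0000] = 45.1296
Node d (S = 87.3): V_d = e^(−0.005)·[0.4289·0.0000 + 0.5711·0.0000] = 0.0000
Node 0 (S = 120): V_0 = e^(−0.005)·[0.4289·45.1296 + 0.5711·0.0000] = 19.2578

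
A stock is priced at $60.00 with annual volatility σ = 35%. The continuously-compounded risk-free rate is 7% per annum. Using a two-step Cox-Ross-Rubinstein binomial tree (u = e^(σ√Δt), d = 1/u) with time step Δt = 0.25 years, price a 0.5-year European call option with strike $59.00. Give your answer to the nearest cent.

CRR parameters: u = e^(σ√Δt) = e^(0.35·√0.25) = 1.1912, d = 1/u = 0.8395
Per-period rate: rΔt = 0.07·0.25 = 0.0175, so R = e^0.0175 = 1.0177
Risk-neutral probability p = (e^0.0175 − 0.8395)/(1.1912 − 0.8395) = 0.1782/0.3518 = 0.5065
Terminal stock prices: S_uu = 85.14, S_ud = 60, S_dd = 42.28
Terminal payoffs (S − K): max(26.14, 0) = 26.14, max(1, 0) = 1, max(-16.72, 0) = 0
Node u (S = 71.47): V_u = e^(−0.0175)·[0.5065·26.1441 + 0.4935·1.0000] = 13.4983
Node d (S = 50.37): V_d = e^(−0.0175)·[0.5065·1.0000 + 0.4935·0.0000] = 0.4978
Node 0 (S = 60): V_0 = e^(−0.0175)·[0.5065·13.4983 + 0.4935·0.4978] = 6.9602

$6.96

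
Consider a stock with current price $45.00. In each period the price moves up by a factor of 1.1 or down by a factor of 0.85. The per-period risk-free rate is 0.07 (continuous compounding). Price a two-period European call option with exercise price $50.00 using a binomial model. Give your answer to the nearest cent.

Risk-neutral probability p = (e^0.07 − 0.85)/(1.1 − 0.85) = 0.2225/0.2500 = 0.8900
Terminal stock prices: S_uu = 54.45, S_ud = 42.08, S_dd = 32.51
Terminal payoffs (S − K): max(4.45, 0) = 4.45, max(-7.925, 0) = 0, max(-17.49, 0) = 0
Node u (S = 49.5): V_u = e^(−0.07)·[0.8900·4.4500 + 0.1100·0.0000] = 3.6929
Node d (S = 38.25): V_d = e^(−0.07)·[0.8900·0.0000 + 0.1100·0.0000] = 0.0000
Node 0 (S = 45): V_0 = e^(−0.07)·[0.8900·3.6929 + 0.1100·0.0000] = 3.0646

$3.06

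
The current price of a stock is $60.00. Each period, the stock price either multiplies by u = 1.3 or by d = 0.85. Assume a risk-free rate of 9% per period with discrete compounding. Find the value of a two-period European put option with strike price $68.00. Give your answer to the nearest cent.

$5.23

Risk-neutral probability p = (1 + 0.09 − 0.85)/(1.3 − 0.85) = 0.2400/0.4500 = 0.5333
Terminal stock prices: S_uu = 101.4, S_ud = 66.3, S_dd = 43.35
Terminal payoffs (K − S): max(-33.4, 0) = 0, max(1.7, 0) = 1.7, max(24.65, 0) = 24.65
Node u (S = 78): V_u = 1/1.09·[0.5333·0.0000 + 0.4667·1.7000] = 0.7278
Node d (S = 51): V_d = 1/1.09·[0.5333·1.7000 + 0.4667·24.6500] = 11.3853
Node 0 (S = 60): V_0 = 1/1.09·[0.5333·0.7278 + 0.4667·11.3853] = 5.2306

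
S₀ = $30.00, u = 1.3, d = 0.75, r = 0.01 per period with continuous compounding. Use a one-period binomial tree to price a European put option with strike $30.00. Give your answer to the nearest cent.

Risk-neutral probability p = (e^0.01 − 0.75)/(1.3 − 0.75) = 0.2601/0.5500 = 0.4728
Terminal stock prices: S_u = 39, S_d = 22.5
Terminal payoffs (K − S): max(-9, 0) = 0, max(7.5, 0) = 7.5
Node 0 (S = 30): V_0 = e^(−0.01)·[0.4728·0.0000 + 0.5272·7.5000] = 3.9145

$3.91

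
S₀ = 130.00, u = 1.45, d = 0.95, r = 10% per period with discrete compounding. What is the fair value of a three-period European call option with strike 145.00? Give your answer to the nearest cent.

29.70

Risk-neutral probability p = (1 + 0.1 − 0.95)/(1.45 − 0.95) = 0.1500/0.5000 = 0.3000
Terminal stock prices: S_uuu = 396.3, S_uud = 259.7, S_udd = 170.1, S_ddd = 111.5
Terminal payoffs (S − K): max(251.3, 0) = 251.3, max(114.7, 0) = 114.7, max(25.12, 0) = 25.12, max(-33.54, 0) = 0
Node uu (S = 273.3): V_uu = 1/1.1·[0.3000·251.3212 + 0.7000·114.6587] = 141.5068
Node ud (S = 179.1): V_ud = 1/1.1·[0.3000·114.6587 + 0.7000·25.1213] = 47.2568
Node dd (S = 117.3): V_dd = 1/1.1·[0.3000·25.1213 + 0.7000·0.0000] = 6.8513
Node u (S = 188.5): V_u = 1/1.1·[0.3000·141.5068 + 0.7000·47.2568] = 68.6653
Node d (S = 123.5): V_d = 1/1.1·[0.3000·47.2568 + 0.7000·6.8513] = 17.2481
Node 0 (S = 130): V_0 = 1/1.1·[0.3000·68.6653 + 0.7000·17.2481] = 29.7030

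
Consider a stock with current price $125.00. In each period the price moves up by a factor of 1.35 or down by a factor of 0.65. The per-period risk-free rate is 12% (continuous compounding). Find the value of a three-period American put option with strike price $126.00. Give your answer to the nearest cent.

Risk-neutral probability p = (e^0.12 − 0.65)/(1.35 − 0.65) = 0.4775/0.7000 = 0.6821
Terminal stock prices: S_uuu = 307.5, S_uud = 148.1, S_udd = 71.3, S_ddd = 34.33
Terminal payoffs (K − S): max(-181.5, 0) = 0, max(-22.08, 0) = 0, max(54.7, 0) = 54.7, max(91.67, 0) = 91.67
Node uu (S = 227.8): continuation = e^(−0.12)·[0.6821·0.0000 + 0.3179·0.0000] = 0.0000; exercise value = 0.0000 ≤ continuation, so V_uu = 0.0000
Node ud (S = 109.7): continuation = e^(−0.12)·[0.6821·0.0000 + 0.3179·54.7031] = 15.4218; exercise value = 16.3125 > continuation, so V_ud = 16.3125 (exercise)
Node dd (S = 52.81): continuation = e^(−0.12)·[0.6821·54.7031 + 0.3179·91.6719] = 58.9395; exercise value = 73.1875 > continuation, so V_dd = 73.1875 (exercise)
Node u (S = 168.8): continuation = e^(−0.12)·[0.6821·0.0000 + 0.3179·16.3125] = 4.5988; exercise value = 0.0000 ≤ continuation, so V_u = 4.5988
Node d (S = 81.25): continuation = e^(−0.12)·[0.6821·16.3125 + 0.3179·73.1875] = 30.5020; exercise value = 44.7500 > continuation, so V_d = 44.7500 (exercise)
Node 0 (S = 125): continuation = e^(−0.12)·[0.6821·4.5988 + 0.3179·44.7500] = 15.3981; exercise value = 1.0000 ≤ continuation, so V_0 = 15.3981

$15.40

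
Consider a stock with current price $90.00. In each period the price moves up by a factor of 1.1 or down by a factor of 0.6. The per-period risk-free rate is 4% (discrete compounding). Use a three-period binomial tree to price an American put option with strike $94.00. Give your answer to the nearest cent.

Risk-neutral probability p = (1 + 0.04 − 0.6)/(1.1 − 0.6) = 0.4400/0.5000 = 0.8800
Terminal stock prices: S_uuu = 119.8, S_uud = 65.34, S_udd = 35.64, S_ddd = 19.44
Terminal payoffs (K − S): max(-25.79, 0) = 0, max(28.66, 0) = 28.66, max(58.36, 0) = 58.36, max(74.56, 0) = 74.56
Node uu (S = 108.9): continuation = 1/1.04·[0.8800·0.0000 + 0.1200·28.6600] = 3.3069; exercise value = 0.0000 ≤ continuation, so V_uu = 3.3069
Node ud (S = 59.4): continuation = 1/1.04·[0.8800·28.6600 + 0.1200·58.3600] = 30.9846; exercise value = 34.6000 > continuation, so V_ud = 34.6000 (exercise)
Node dd (S = 32.4): continuation = 1/1.04·[0.8800·58.3600 + 0.1200·74.5600] = 57.9846; exercise value = 61.6000 > continuation, so V_dd = 61.6000 (exercise)
Node u (S = 99): continuation = 1/1.04·[0.8800·3.3069 + 0.1200·34.6000] = 6.7905; exercise value = 0.0000 ≤ continuation, so V_u = 6.7905
Node d (S = 54): continuation = 1/1.04·[0.8800·34.6000 + 0.1200·61.6000] = 36.3846; exercise value = 40.0000 > continuation, so V_d = 40.0000 (exercise)
Node 0 (S = 90): continuation = 1/1.04·[0.8800·6.7905 + 0.1200·40.0000] = 10.3612; exercise value = 4.0000 ≤ continuation, so V_0 = 10.3612

$10.36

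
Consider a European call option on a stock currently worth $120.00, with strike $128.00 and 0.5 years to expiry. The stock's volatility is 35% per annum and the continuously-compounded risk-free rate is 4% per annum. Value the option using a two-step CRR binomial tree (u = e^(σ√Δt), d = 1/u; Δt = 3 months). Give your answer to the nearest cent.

$9.75

CRR parameters: u = e^(σ√Δt) = e^(0.35·√0.25) = 1.1912, d = 1/u = 0.8395
Per-period rate: rΔt = 0.04·0.25 = 0.01, so R = e^0.01 = 1.0101
Risk-neutral probability p = (e^0.01 − 0.8395)/(1.1912 − 0.8395) = 0.1706/0.3518 = 0.4849
Terminal stock prices: S_uu = 170.3, S_ud = 120, S_dd = 84.56
Terminal payoffs (S − K): max(42.29, 0) = 42.29, max(-8, 0) = 0, max(-43.44, 0) = 0
Node u (S = 142.9): V_u = e^(−0.01)·[0.4849·42.2881 + 0.5151·0.0000] = 20.3027
Node d (S = 100.7): V_d = e^(−0.01)·[0.4849·0.0000 + 0.5151·0.0000] = 0.0000
Node 0 (S = 120): V_0 = e^(−0.01)·[0.4849·20.3027 + 0.5151·0.0000] = 9.7474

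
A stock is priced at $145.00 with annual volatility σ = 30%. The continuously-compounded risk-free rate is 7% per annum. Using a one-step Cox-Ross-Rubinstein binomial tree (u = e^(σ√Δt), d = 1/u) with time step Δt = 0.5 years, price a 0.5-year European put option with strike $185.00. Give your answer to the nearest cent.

CRR parameters: u = e^(σ√Δt) = e^(0.3·√0.5) = 1.2363, d = 1/u = 0.8089
Per-period rate: rΔt = 0.07·0.5 = 0.035, so R = e^0.035 = 1.0356
Risk-neutral probability p = (e^0.035 − 0.8089)/(1.2363 − 0.8089) = 0.2268/0.4275 = 0.5305
Terminal stock prices: S_u = 179.3, S_d = 117.3
Terminal payoffs (K − S): max(5.735, 0) = 5.735, max(67.72, 0) = 67.72
Node 0 (S = 145): V_0 = e^(−0.035)·[0.5305·5.7349 + 0.4695·67.7156] = 33.6370

$33.64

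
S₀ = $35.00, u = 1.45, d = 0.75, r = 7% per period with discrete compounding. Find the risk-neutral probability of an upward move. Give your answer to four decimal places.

p = 0.4571

Risk-neutral probability p = (1 + 0.07 − 0.75)/(1.45 − 0.75) = 0.3200/0.7000 = 0.4571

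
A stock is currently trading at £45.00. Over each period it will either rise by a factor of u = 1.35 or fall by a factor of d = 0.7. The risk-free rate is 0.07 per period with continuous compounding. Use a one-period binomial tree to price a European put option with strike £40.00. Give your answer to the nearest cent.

£3.38

Risk-neutral probability p = (e^0.07 − 0.7)/(1.35 − 0.7) = 0.3725/0.6500 = 0.5731
Terminal stock prices: S_u = 60.75, S_d = 31.5
Terminal payoffs (K − S): max(-20.75, 0) = 0, max(8.5, 0) = 8.5
Node 0 (S = 45): V_0 = e^(−0.07)·[0.5731·0.0000 + 0.4269·8.5000] = 3.3834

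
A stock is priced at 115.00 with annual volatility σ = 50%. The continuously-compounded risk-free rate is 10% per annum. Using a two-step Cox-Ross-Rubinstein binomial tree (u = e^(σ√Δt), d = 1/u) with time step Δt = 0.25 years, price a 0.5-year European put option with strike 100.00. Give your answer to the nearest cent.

CRR parameters: u = e^(σ√Δt) = e^(0.5·√0.25) = 1.2840, d = 1/u = 0.7788
Per-period rate: rΔt = 0.1·0.25 = 0.025, so R = e^0.025 = 1.0253
Risk-neutral probability p = (e^0.025 − 0.7788)/(1.2840 − 0.7788) = 0.2465/0.5052 = 0.4879
Terminal stock prices: S_uu = 189.6, S_ud = 115, S_dd = 69.75
Terminal payoffs (K − S): max(-89.6, 0) = 0, max(-15, 0) = 0, max(30.25, 0) = 30.25
Node u (S = 147.7): V_u = e^(−0.025)·[0.4879·0.0000 + 0.5121·0.0000] = 0.0000
Node d (S = 89.56): V_d = e^(−0.025)·[0.4879·0.0000 + 0.5121·30.2490] = 15.1071
Node 0 (S = 115): V_0 = e^(−0.025)·[0.4879·0.0000 + 0.5121·15.1071] = 7.5449

7.54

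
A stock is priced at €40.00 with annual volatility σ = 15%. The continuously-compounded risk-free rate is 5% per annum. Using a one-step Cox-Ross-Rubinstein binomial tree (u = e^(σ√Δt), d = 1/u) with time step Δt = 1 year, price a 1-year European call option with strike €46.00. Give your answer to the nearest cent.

CRR parameters: u = e^(σ√Δt) = e^(0.15·√1) = 1.1618, d = 1/u = 0.8607
Per-period rate: rΔt = 0.05·1 = 0.05, so R = e^0.05 = 1.0513
Risk-neutral probability p = (e^0.05 − 0.8607)/(1.1618 − 0.8607) = 0.1906/0.3011 = 0.6328
Terminal stock prices: S_u = 46.47, S_d = 34.43
Terminal payoffs (S − K): max(0.4734, 0) = 0.4734, max(-11.57, 0) = 0
Node 0 (S = 40): V_0 = e^(−0.05)·[0.6328·0.4734 + 0.3672·0.0000] = 0.2850

€0.28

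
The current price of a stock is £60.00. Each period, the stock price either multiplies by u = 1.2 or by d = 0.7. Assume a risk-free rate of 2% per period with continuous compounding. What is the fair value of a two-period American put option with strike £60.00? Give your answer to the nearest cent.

Risk-neutral probability p = (e^0.02 − 0.7)/(1.2 − 0.7) = 0.3202/0.5000 = 0.6404
Terminal stock prices: S_uu = 86.4, S_ud = 50.4, S_dd = 29.4
Terminal payoffs (K − S): max(-26.4, 0) = 0, max(9.6, 0) = 9.6, max(30.6, 0) = 30.6
Node u (S = 72): continuation = e^(−0.02)·[0.6404·0.0000 + 0.3596·9.6000] = 3.3838; exercise value = 0.0000 ≤ continuation, so V_u = 3.3838
Node d (S = 42): continuation = e^(−0.02)·[0.6404·9.6000 + 0.3596·30.6000] = 16.8119; exercise value = 18.0000 > continuation, so V_d = 18.0000 (exercise)
Node 0 (S = 60): continuation = e^(−0.02)·[0.6404·3.3838 + 0.3596·18.0000] = 8.4687; exercise value = 0.0000 ≤ continuation, so V_0 = 8.4687

£8.47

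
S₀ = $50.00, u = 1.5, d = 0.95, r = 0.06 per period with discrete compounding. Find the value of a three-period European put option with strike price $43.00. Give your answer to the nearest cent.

Risk-neutral probability p = (1 + 0.06 − 0.95)/(1.5 − 0.95) = 0.1100/0.5500 = 0.2000
Terminal stock prices: S_uuu = 168.8, S_uud = 106.9, S_udd = 67.69, S_ddd = 42.87
Terminal payoffs (K − S): max(-125.8, 0) = 0, max(-63.88, 0) = 0, max(-24.69, 0) = 0, max(0.1313, 0) = 0.1313
Node uu (S = 112.5): V_uu = 1/1.06·[0.2000·0.0000 + 0.8000·0.0000] = 0.0000
Node ud (S = 71.25): V_ud = 1/1.06·[0.2000·0.0000 + 0.8000·0.0000] = 0.0000
Node dd (S = 45.12): V_dd = 1/1.06·[0.2000·0.0000 + 0.8000·0.1313] = 0.0991
Node u (S = 75): V_u = 1/1.06·[0.2000·0.0000 + 0.8000·0.0000] = 0.0000
Node d (S = 47.5): V_d = 1/1.06·[0.2000·0.0000 + 0.8000·0.0991] = 0.0748
Node 0 (S = 50): V_0 = 1/1.06·[0.2000·0.0000 + 0.8000·0.0748] = 0.0564

$0.06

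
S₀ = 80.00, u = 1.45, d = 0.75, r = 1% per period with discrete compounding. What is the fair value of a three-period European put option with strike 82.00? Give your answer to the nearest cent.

18.79

Risk-neutral probability p = (1 + 0.01 − 0.75)/(1.45 − 0.75) = 0.2600/0.7000 = 0.3714
Terminal stock prices: S_uuu = 243.9, S_uud = 126.1, S_udd = 65.25, S_ddd = 33.75
Terminal payoffs (K − S): max(-161.9, 0) = 0, max(-44.15, 0) = 0, max(16.75, 0) = 16.75, max(48.25, 0) = 48.25
Node uu (S = 168.2): V_uu = 1/1.01·[0.3714·0.0000 + 0.6286·0.0000] = 0.0000
Node ud (S = 87): V_ud = 1/1.01·[0.3714·0.0000 + 0.6286·16.7500] = 10.4243
Node dd (S = 45): V_dd = 1/1.01·[0.3714·16.7500 + 0.6286·48.2500] = 36.1881
Node u (S = 116): V_u = 1/1.01·[0.3714·0.0000 + 0.6286·10.4243] = 6.4876
Node d (S = 60): V_d = 1/1.01·[0.3714·10.4243 + 0.6286·36.1881] = 26.3552
Node 0 (S = 80): V_0 = 1/1.01·[0.3714·6.4876 + 0.6286·26.3552] = 18.7879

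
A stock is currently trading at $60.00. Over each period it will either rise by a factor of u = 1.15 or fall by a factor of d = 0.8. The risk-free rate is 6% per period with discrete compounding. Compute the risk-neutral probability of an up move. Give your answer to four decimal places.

Risk-neutral probability p = (1 + 0.06 − 0.8)/(1.15 − 0.8) = 0.2600/0.3500 = 0.7429

p = 0.7429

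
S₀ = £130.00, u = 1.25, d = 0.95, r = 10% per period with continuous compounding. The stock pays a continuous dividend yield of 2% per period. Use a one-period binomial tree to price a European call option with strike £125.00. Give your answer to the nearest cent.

Per-period risk-free factor R = e^0.1 = 1.1052; dividend-adjusted growth = e^(0.1−0.02) = 1.0833.
Risk-neutral probability p = (1.0833 − 0.95)/(1.25 − 0.95) = 0.1333/0.3000 = 0.4443
Terminal stock prices: S_u = 162.5, S_d = 123.5
Terminal payoffs (S − K): max(37.5, 0) = 37.5, max(-1.5, 0) = 0
Node 0 (S = 130): V_0 = e^(−0.1)·[0.4443·37.5000 + 0.5557·0.0000] = 15.0754

£15.08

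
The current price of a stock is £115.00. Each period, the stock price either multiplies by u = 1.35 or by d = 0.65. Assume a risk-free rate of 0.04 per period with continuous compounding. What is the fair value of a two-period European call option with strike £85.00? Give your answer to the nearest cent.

£43.09

Risk-neutral probability p = (e^0.04 − 0.65)/(1.35 − 0.65) = 0.3908/0.7000 = 0.5583
Terminal stock prices: S_uu = 209.6, S_ud = 100.9, S_dd = 48.59
Terminal payoffs (S − K): max(124.6, 0) = 124.6, max(15.91, 0) = 15.91, max(-36.41, 0) = 0
Node u (S = 155.2): V_u = e^(−0.04)·[0.5583·124.5875 + 0.4417·15.9125] = 73.5829
Node d (S = 74.75): V_d = e^(−0.04)·[0.5583·15.9125 + 0.4417·0.0000] = 8.5356
Node 0 (S = 115): V_0 = e^(−0.04)·[0.5583·73.5829 + 0.4417·8.5356] = 43.0929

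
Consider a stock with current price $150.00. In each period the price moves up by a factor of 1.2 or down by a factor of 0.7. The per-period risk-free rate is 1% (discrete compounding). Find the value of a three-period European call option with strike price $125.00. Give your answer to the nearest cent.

$42.19

Risk-neutral probability p = (1 + 0.01 − 0.7)/(1.2 − 0.7) = 0.3100/0.5000 = 0.6200
Terminal stock prices: S_uuu = 259.2, S_uud = 151.2, S_udd = 88.2, S_ddd = 51.45
Terminal payoffs (S − K): max(134.2, 0) = 134.2, max(26.2, 0) = 26.2, max(-36.8, 0) = 0, max(-73.55, 0) = 0
Node uu (S = 216): V_uu = 1/1.01·[0.6200·134.2000 + 0.3800·26.2000] = 92.2376
Node ud (S = 126): V_ud = 1/1.01·[0.6200·26.2000 + 0.3800·0.0000] = 16.0832
Node dd (S = 73.5): V_dd = 1/1.01·[0.6200·0.0000 + 0.3800·0.0000] = 0.0000
Node u (S = 180): V_u = 1/1.01·[0.6200·92.2376 + 0.3800·16.0832] = 62.6722
Node d (S = 105): V_d = 1/1.01·[0.6200·16.0832 + 0.3800·0.0000] = 9.8728
Node 0 (S = 150): V_0 = 1/1.01·[0.6200·62.6722 + 0.3800·9.8728] = 42.1866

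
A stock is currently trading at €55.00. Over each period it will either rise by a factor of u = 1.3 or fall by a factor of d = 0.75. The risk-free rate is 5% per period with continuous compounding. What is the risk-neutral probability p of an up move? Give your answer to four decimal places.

p = 0.5478

Risk-neutral probability p = (e^0.05 − 0.75)/(1.3 − 0.75) = 0.3013/0.5500 = 0.5478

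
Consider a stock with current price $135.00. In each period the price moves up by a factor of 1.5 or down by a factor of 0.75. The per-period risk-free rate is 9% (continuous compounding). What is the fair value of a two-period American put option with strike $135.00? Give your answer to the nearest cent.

$16.69

Risk-neutral probability p = (e^0.09 − 0.75)/(1.5 − 0.75) = 0.3442/0.7500 = 0.4589
Terminal stock prices: S_uu = 303.8, S_ud = 151.9, S_dd = 75.94
Terminal payoffs (K − S): max(-168.8, 0) = 0, max(-16.88, 0) = 0, max(59.06, 0) = 59.06
Node u (S = 202.5): continuation = e^(−0.09)·[0.4589·0.0000 + 0.5411·0.0000] = 0.0000; exercise value = 0.0000 ≤ continuation, so V_u = 0.0000
Node d (S = 101.2): continuation = e^(−0.09)·[0.4589·0.0000 + 0.5411·59.0625] = 29.2081; exercise value = 33.7500 > continuation, so V_d = 33.7500 (exercise)
Node 0 (S = 135): continuation = e^(−0.09)·[0.4589·0.0000 + 0.5411·33.7500] = 16.6904; exercise value = 0.0000 ≤ continuation, so V_0 = 16.6904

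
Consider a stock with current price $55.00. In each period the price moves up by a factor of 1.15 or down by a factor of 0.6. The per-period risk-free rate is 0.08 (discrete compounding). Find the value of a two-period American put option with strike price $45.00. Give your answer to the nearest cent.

Risk-neutral probability p = (1 + 0.08 − 0.6)/(1.15 − 0.6) = 0.4800/0.5500 = 0.8727
Terminal stock prices: S_uu = 72.74, S_ud = 37.95, S_dd = 19.8
Terminal payoffs (K − S): max(-27.74, 0) = 0, max(7.05, 0) = 7.05, max(25.2, 0) = 25.2
Node u (S = 63.25): continuation = 1/1.08·[0.8727·0.0000 + 0.1273·7.0500] = 0.8308; exercise value = 0.0000 ≤ continuation, so V_u = 0.8308
Node d (S = 33): continuation = 1/1.08·[0.8727·7.0500 + 0.1273·25.2000] = 8.6667; exercise value = 12.0000 > continuation, so V_d = 12.0000 (exercise)
Node 0 (S = 55): continuation = 1/1.08·[0.8727·0.8308 + 0.1273·12.0000] = 2.0855; exercise value = 0.0000 ≤ continuation, so V_0 = 2.0855

$2.09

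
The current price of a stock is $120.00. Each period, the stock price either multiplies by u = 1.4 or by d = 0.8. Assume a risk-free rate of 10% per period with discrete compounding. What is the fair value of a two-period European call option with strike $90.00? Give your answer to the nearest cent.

$48.35

Risk-neutral probability p = (1 + 0.1 − 0.8)/(1.4 − 0.8) = 0.3000/0.6000 = 0.5000
Terminal stock prices: S_uu = 235.2, S_ud = 134.4, S_dd = 76.8
Terminal payoffs (S − K): max(145.2, 0) = 145.2, max(44.4, 0) = 44.4, max(-13.2, 0) = 0
Node u (S = 168): V_u = 1/1.1·[0.5000·145.2000 + 0.5000·44.4000] = 86.1818
Node d (S = 96): V_d = 1/1.1·[0.5000·44.4000 + 0.5000·0.0000] = 20.1818
Node 0 (S = 120): V_0 = 1/1.1·[0.5000·86.1818 + 0.5000·20.1818] = 48.3471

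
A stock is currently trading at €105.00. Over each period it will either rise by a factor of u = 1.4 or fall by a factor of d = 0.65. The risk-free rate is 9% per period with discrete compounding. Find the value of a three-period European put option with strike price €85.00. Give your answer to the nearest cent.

€8.38

Risk-neutral probability p = (1 + 0.09 − 0.65)/(1.4 − 0.65) = 0.4400/0.7500 = 0.5867
Terminal stock prices: S_uuu = 288.1, S_uud = 133.8, S_udd = 62.11, S_ddd = 28.84
Terminal payoffs (K − S): max(-203.1, 0) = 0, max(-48.77, 0) = 0, max(22.89, 0) = 22.89, max(56.16, 0) = 56.16
Node uu (S = 205.8): V_uu = 1/1.09·[0.5867·0.0000 + 0.4133·0.0000] = 0.0000
Node ud (S = 95.55): V_ud = 1/1.09·[0.5867·0.0000 + 0.4133·22.8925] = 8.6809
Node dd (S = 44.36): V_dd = 1/1.09·[0.5867·22.8925 + 0.4133·56.1644] = 33.6192
Node u (S = 147): V_u = 1/1.09·[0.5867·0.0000 + 0.4133·8.6809] = 3.2919
Node d (S = 68.25): V_d = 1/1.09·[0.5867·8.6809 + 0.4133·33.6192] = 17.4209
Node 0 (S = 105): V_0 = 1/1.09·[0.5867·3.2919 + 0.4133·17.4209] = 8.3778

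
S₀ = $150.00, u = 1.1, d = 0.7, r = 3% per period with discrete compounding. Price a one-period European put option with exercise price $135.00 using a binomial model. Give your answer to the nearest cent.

$5.10

Risk-neutral probability p = (1 + 0.03 − 0.7)/(1.1 − 0.7) = 0.3300/0.4000 = 0.8250
Terminal stock prices: S_u = 165, S_d = 105
Terminal payoffs (K − S): max(-30, 0) = 0, max(30, 0) = 30
Node 0 (S = 150): V_0 = 1/1.03·[0.8250·0.0000 + 0.1750·30.0000] = 5.0971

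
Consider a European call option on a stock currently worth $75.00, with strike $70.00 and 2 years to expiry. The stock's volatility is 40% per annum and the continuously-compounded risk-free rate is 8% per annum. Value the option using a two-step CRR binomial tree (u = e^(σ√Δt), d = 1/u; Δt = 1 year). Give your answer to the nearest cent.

$23.00

CRR parameters: u = e^(σ√Δt) = e^(0.4·√1) = 1.4918, d = 1/u = 0.6703
Per-period rate: rΔt = 0.08·1 = 0.08, so R = e^0.08 = 1.0833
Risk-neutral probability p = (e^0.08 − 0.6703)/(1.4918 − 0.6703) = 0.4130/0.8215 = 0.5027
Terminal stock prices: S_uu = 166.9, S_ud = 75, S_dd = 33.7
Terminal payoffs (S − K): max(96.92, 0) = 96.92, max(5, 0) = 5, max(-36.3, 0) = 0
Node u (S = 111.9): V_u = e^(−0.08)·[0.5027·96.9156 + 0.4973·5.0000] = 47.2687
Node d (S = 50.27): V_d = e^(−0.08)·[0.5027·5.0000 + 0.4973·0.0000] = 2.3202
Node 0 (S = 75): V_0 = e^(−0.08)·[0.5027·47.2687 + 0.4973·2.3202] = 23.0000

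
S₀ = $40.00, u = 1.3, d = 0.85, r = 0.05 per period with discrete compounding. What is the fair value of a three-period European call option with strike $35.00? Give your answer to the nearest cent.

$11.31

Risk-neutral probability p = (1 + 0.05 − 0.85)/(1.3 − 0.85) = 0.2000/0.4500 = 0.4444
Terminal stock prices: S_uuu = 87.88, S_uud = 57.46, S_udd = 37.57, S_ddd = 24.56
Terminal payoffs (S − K): max(52.88, 0) = 52.88, max(22.46, 0) = 22.46, max(2.57, 0) = 2.57, max(-10.44, 0) = 0
Node uu (S = 67.6): V_uu = 1/1.05·[0.4444·52.8800 + 0.5556·22.4600] = 34.2667
Node ud (S = 44.2): V_ud = 1/1.05·[0.4444·22.4600 + 0.5556·2.5700] = 10.8667
Node dd (S = 28.9): V_dd = 1/1.05·[0.4444·2.5700 + 0.5556·0.0000] = 1.0878
Node u (S = 52): V_u = 1/1.05·[0.4444·34.2667 + 0.5556·10.8667] = 20.2540
Node d (S = 34): V_d = 1/1.05·[0.4444·10.8667 + 0.5556·1.0878] = 5.1752
Node 0 (S = 40): V_0 = 1/1.05·[0.4444·20.2540 + 0.5556·5.1752] = 11.3113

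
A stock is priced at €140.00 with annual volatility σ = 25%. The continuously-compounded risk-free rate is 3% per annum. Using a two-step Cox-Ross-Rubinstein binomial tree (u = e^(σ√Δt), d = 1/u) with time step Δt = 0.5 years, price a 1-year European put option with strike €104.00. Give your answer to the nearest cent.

CRR parameters: u = e^(σ√Δt) = e^(0.25·√0.5) = 1.1934, d = 1/u = 0.8380
Per-period rate: rΔt = 0.03·0.5 = 0.015, so R = e^0.015 = 1.0151
Risk-neutral probability p = (e^0.015 − 0.8380)/(1.1934 − 0.8380) = 0.1771/0.3554 = 0.4984
Terminal stock prices: S_uu = 199.4, S_ud = 140, S_dd = 98.31
Terminal payoffs (K − S): max(-95.38, 0) = 0, max(-36, 0) = 0, max(5.694, 0) = 5.694
Node u (S = 167.1): V_u = e^(−0.015)·[0.4984·0.0000 + 0.5016·0.0000] = 0.0000
Node d (S = 117.3): V_d = e^(−0.015)·[0.4984·0.0000 + 0.5016·5.6936] = 2.8131
Node 0 (S = 140): V_0 = e^(−0.015)·[0.4984·0.0000 + 0.5016·2.8131] = 1.3899

€1.39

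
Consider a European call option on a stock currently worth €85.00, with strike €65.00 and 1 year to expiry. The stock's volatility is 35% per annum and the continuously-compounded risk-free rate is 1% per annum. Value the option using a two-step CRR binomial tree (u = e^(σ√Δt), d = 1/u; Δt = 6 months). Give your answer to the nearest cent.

€24.62

CRR parameters: u = e^(σ√Δt) = e^(0.35·√0.5) = 1.2808, d = 1/u = 0.7808
Per-period rate: rΔt = 0.01·0.5 = 0.005, so R = e^0.005 = 1.0050
Risk-neutral probability p = (e^0.005 − 0.7808)/(1.2808 − 0.7808) = 0.2243/0.5000 = 0.4485
Terminal stock prices: S_uu = 139.4, S_ud = 85, S_dd = 51.81
Terminal payoffs (S − K): max(74.44, 0) = 74.44, max(20, 0) = 20, max(-13.19, 0) = 0
Node u (S = 108.9): V_u = e^(−0.005)·[0.4485·74.4388 + 0.5515·20.0000] = 44.1925
Node d (S = 66.36): V_d = e^(−0.005)·[0.4485·20.0000 + 0.5515·0.0000] = 8.9246
Node 0 (S = 85): V_0 = e^(−0.005)·[0.4485·44.1925 + 0.5515·8.9246] = 24.6176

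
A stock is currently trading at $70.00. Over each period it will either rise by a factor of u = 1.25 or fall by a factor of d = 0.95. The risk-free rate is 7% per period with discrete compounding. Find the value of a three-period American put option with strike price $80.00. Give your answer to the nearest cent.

Risk-neutral probability p = (1 + 0.07 − 0.95)/(1.25 − 0.95) = 0.1200/0.3000 = 0.4000
Terminal stock prices: S_uuu = 136.7, S_uud = 103.9, S_udd = 78.97, S_ddd = 60.02
Terminal payoffs (K − S): max(-56.72, 0) = 0, max(-23.91, 0) = 0, max(1.031, 0) = 1.031, max(19.98, 0) = 19.98
Node uu (S = 109.4): continuation = 1/1.07·[0.4000·0.0000 + 0.6000·0.0000] = 0.0000; exercise value = 0.0000 ≤ continuation, so V_uu = 0.0000
Node ud (S = 83.12): continuation = 1/1.07·[0.4000·0.0000 + 0.6000·1.0312] = 0.5783; exercise value = 0.0000 ≤ continuation, so V_ud = 0.5783
Node dd (S = 63.17): continuation = 1/1.07·[0.4000·1.0312 + 0.6000·19.9838] = 11.5914; exercise value = 16.8250 > continuation, so V_dd = 16.8250 (exercise)
Node u (S = 87.5): continuation = 1/1.07·[0.4000·0.0000 + 0.6000·0.5783] = 0.3243; exercise value = 0.0000 ≤ continuation, so V_u = 0.3243
Node d (S = 66.5): continuation = 1/1.07·[0.4000·0.5783 + 0.6000·16.8250] = 9.6508; exercise value = 13.5000 > continuation, so V_d = 13.5000 (exercise)
Node 0 (S = 70): continuation = 1/1.07·[0.4000·0.3243 + 0.6000·13.5000] = 7.6913; exercise value = 10.0000 > continuation, so V_0 = 10.0000 (exercise)

$10.00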